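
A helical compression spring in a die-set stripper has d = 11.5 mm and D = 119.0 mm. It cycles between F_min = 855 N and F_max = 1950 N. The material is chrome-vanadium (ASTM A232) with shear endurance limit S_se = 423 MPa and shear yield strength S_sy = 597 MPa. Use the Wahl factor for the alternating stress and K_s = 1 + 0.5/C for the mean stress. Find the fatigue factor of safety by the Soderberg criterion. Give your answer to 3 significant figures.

1.27

C = D/d = 119.0/11.5 = 10.3478; K_W = (4C−1)/(4C−4)+0.615/C = 1.1397; K_s = 1+0.5/C = 1.0483
F_a = (F_max−F_min)/2 = 547.5 N; F_m = (F_max+F_min)/2 = 1402.5 N
τ_a = K_W·8F_aD/(πd³) = 1.1397 × 109.09 = 124.32 MPa
τ_m = K_s·8F_mD/(πd³) = 1.0483 × 279.45 = 292.95 MPa
Soderberg: 1/n_f = τ_a/S_se + τ_m/S_sy = 124.32/423 + 292.95/597 = 0.29391 + 0.49070 = 0.78461
n_f = 1/0.78461 = 1.275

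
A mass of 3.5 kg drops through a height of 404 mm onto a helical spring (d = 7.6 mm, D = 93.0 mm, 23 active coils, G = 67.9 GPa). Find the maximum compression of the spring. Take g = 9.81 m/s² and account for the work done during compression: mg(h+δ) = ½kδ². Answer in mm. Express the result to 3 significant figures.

159 mm

k = Gd⁴/(8D³N_a) = (67.9×10³)(7.6⁴)/(8·93.0³·23) = 1.5306 N/mm
W = mg = 3.5 × 9.81 = 34.335 N
½kδ² − Wδ − Wh = 0 → δ = (W + √(W² + 2kWh))/k
δ = (34.335 + √(1178.9 + 42462.5))/1.5306 = (34.335 + 208.91)/1.5306 = 158.92 mm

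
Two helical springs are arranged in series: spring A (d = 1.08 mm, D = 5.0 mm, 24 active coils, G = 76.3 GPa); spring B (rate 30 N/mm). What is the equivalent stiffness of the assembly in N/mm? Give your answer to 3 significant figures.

k_A = Gd⁴/(8D³N_a) = (76.3×10³)(1.08⁴)/(8·5.0³·24) = 4.3252 N/mm
Series: 1/k_eq = 1/4.3252 + 1/30 = 0.26454; k_eq = 3.7802 N/mm

3.78 N/mm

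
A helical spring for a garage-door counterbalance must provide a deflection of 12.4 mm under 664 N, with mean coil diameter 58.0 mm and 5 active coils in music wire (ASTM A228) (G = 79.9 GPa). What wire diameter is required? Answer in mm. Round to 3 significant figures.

Required rate k = F/δ = 664/12.4 = 53.548 N/mm
d = (8D³N_a·k / G)^(1/4) = (8·58.0³·5·53.548 / (79.9×10³))^0.25
  = (5230.5)^0.25 = 8.5042 mm

8.50 mm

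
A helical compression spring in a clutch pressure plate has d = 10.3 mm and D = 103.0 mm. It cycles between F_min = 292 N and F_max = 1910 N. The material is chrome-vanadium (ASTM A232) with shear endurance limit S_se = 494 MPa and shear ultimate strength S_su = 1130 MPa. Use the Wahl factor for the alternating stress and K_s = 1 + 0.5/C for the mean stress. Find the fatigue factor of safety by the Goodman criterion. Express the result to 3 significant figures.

C = D/d = 103.0/10.3 = 10.0000; K_W = (4C−1)/(4C−4)+0.615/C = 1.1448; K_s = 1+0.5/C = 1.0500
F_a = (F_max−F_min)/2 = 809 N; F_m = (F_max+F_min)/2 = 1101 N
τ_a = K_W·8F_aD/(πd³) = 1.1448 × 194.18 = 222.31 MPa
τ_m = K_s·8F_mD/(πd³) = 1.0500 × 264.27 = 277.49 MPa
Goodman: 1/n_f = τ_a/S_se + τ_m/S_su = 222.31/494 + 277.49/1130 = 0.45002 + 0.24556 = 0.69558
n_f = 1/0.69558 = 1.438

1.44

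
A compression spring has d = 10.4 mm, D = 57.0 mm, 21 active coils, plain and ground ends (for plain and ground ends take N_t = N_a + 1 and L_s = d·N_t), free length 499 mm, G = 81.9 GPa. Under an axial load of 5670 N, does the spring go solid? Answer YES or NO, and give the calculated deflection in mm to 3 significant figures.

NO, δ = 184 mm

k = Gd⁴/(8D³N_a) = (81.9×10³)(10.4⁴)/(8·57.0³·21) = 30.795 N/mm
N_t = 22; L_s = 10.4·22 = 228.8 mm; δ_solid = L₀ − L_s = 499 − 228.8 = 270.2 mm
δ = F/k = 5670/30.795 = 184.12 mm
δ < δ_solid → spring does not go solid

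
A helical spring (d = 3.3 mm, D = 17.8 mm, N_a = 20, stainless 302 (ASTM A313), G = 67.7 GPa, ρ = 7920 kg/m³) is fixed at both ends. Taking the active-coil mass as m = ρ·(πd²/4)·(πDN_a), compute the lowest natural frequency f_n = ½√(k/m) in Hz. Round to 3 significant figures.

k = Gd⁴/(8D³N_a) = (67.7×10³)(3.3⁴)/(8·17.8³·20) = 8.8974 N/mm = 8897.4 N/m
Wire length L = πDN_a = π·17.8·20 = 1118.4 mm
m = ρ·(πd²/4)·L = 7920 × 8.553×10⁻⁶ m² × 1.1184 m = 0.07576 kg
f_n = ½√(k/m) = 0.5·√(8897.4/0.07576) = 0.5·√(1.1744e+05) = 171.35 Hz

171 Hz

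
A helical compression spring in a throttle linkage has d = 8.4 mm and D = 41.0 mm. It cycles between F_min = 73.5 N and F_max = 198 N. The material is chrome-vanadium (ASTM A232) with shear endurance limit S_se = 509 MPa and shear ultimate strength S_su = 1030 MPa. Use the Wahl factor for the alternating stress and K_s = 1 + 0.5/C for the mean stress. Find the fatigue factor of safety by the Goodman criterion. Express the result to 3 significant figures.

C = D/d = 41.0/8.4 = 4.8810; K_W = (4C−1)/(4C−4)+0.615/C = 1.3193; K_s = 1+0.5/C = 1.1024
F_a = (F_max−F_min)/2 = 62.25 N; F_m = (F_max+F_min)/2 = 135.75 N
τ_a = K_W·8F_aD/(πd³) = 1.3193 × 10.965 = 14.466 MPa
τ_m = K_s·8F_mD/(πd³) = 1.1024 × 23.913 = 26.362 MPa
Goodman: 1/n_f = τ_a/S_se + τ_m/S_su = 14.466/509 + 26.362/1030 = 0.02842 + 0.02559 = 0.054015
n_f = 1/0.054015 = 18.51

18.5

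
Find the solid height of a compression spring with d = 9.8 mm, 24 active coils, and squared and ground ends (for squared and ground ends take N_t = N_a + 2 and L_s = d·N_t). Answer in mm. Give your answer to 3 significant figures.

255 mm

squared and ground ends: N_t = N_a + 2 = 24 + 2 = 26
L_s = d·N_t = 9.8 × 26 = 254.8 mm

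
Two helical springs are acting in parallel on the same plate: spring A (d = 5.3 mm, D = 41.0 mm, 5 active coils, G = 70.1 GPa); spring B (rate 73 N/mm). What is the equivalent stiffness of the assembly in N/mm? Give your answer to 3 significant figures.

k_A = Gd⁴/(8D³N_a) = (70.1×10³)(5.3⁴)/(8·41.0³·5) = 20.064 N/mm
Parallel: k_eq = 20.064 + 73 = 93.064 N/mm

93.1 N/mm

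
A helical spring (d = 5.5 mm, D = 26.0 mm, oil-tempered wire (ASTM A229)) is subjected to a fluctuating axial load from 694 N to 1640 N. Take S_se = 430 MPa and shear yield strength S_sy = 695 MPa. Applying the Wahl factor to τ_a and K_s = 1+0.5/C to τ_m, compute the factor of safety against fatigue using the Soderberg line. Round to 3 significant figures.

C = D/d = 26.0/5.5 = 4.7273; K_W = (4C−1)/(4C−4)+0.615/C = 1.3313; K_s = 1+0.5/C = 1.1058
F_a = (F_max−F_min)/2 = 473 N; F_m = (F_max+F_min)/2 = 1167 N
τ_a = K_W·8F_aD/(πd³) = 1.3313 × 188.23 = 250.59 MPa
τ_m = K_s·8F_mD/(πd³) = 1.1058 × 464.4 = 513.52 MPa
Soderberg: 1/n_f = τ_a/S_se + τ_m/S_sy = 250.59/430 + 513.52/695 = 0.58277 + 0.73888 = 1.3217
n_f = 1/1.3217 = 0.7566

0.757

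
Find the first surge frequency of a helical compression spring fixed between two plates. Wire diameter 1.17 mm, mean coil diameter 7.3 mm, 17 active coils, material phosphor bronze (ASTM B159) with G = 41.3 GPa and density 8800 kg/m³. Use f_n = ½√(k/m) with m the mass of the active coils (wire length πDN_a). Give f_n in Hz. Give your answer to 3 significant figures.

k = Gd⁴/(8D³N_a) = (41.3×10³)(1.17⁴)/(8·7.3³·17) = 1.4628 N/mm = 1462.8 N/m
Wire length L = πDN_a = π·7.3·17 = 389.87 mm
m = ρ·(πd²/4)·L = 8800 × 1.0751×10⁻⁶ m² × 0.38987 m = 0.0036886 kg
f_n = ½√(k/m) = 0.5·√(1462.8/0.0036886) = 0.5·√(3.9657e+05) = 314.87 Hz

315 Hz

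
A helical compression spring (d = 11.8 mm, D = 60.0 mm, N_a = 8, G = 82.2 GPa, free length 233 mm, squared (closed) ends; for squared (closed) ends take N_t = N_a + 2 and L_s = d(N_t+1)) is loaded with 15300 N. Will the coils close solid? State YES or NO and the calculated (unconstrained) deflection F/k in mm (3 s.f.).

YES, δ = 133 mm

k = Gd⁴/(8D³N_a) = (82.2×10³)(11.8⁴)/(8·60.0³·8) = 115.28 N/mm
N_t = 10; L_s = 11.8·11 = 129.8 mm; δ_solid = L₀ − L_s = 233 − 129.8 = 103.2 mm
δ = F/k = 15300/115.28 = 132.72 mm
δ ≥ δ_solid → spring goes solid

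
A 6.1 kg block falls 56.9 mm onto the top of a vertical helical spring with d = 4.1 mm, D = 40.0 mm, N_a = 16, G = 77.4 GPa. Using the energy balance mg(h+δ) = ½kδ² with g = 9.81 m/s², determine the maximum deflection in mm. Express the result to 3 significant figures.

k = Gd⁴/(8D³N_a) = (77.4×10³)(4.1⁴)/(8·40.0³·16) = 2.6698 N/mm
W = mg = 6.1 × 9.81 = 59.841 N
½kδ² − Wδ − Wh = 0 → δ = (W + √(W² + 2kWh))/k
δ = (59.841 + √(3580.9 + 18181.4))/2.6698 = (59.841 + 147.52)/2.6698 = 77.668 mm

77.7 mm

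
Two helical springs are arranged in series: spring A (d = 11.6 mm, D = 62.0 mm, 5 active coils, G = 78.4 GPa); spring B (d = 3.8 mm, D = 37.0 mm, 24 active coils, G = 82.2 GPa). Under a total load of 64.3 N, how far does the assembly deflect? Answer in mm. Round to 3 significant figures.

36.9 mm

k_A = Gd⁴/(8D³N_a) = (78.4×10³)(11.6⁴)/(8·62.0³·5) = 148.91 N/mm
k_B = Gd⁴/(8D³N_a) = (82.2×10³)(3.8⁴)/(8·37.0³·24) = 1.7624 N/mm
Series: 1/k_eq = 1/148.91 + 1/1.7624 = 0.57413; k_eq = 1.7418 N/mm
δ = F/k_eq = 64.3/1.7418 = 36.917 mm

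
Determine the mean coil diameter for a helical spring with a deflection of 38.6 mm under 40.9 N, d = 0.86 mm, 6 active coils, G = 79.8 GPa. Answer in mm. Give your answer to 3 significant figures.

9.50 mm

Required rate k = F/δ = 40.9/38.6 = 1.0596 N/mm
D = (Gd⁴/(8N_a·k))^(1/3) = (79.8×10³·0.86⁴/(8·6·1.0596))^(1/3)
  = (858.261)^(1/3) = 9.5033 mm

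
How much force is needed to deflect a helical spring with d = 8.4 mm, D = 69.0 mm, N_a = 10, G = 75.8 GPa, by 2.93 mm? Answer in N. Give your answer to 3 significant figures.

k = Gd⁴/(8D³N_a) = (75.8×10³)(8.4⁴)/(8·69.0³·10) = 14.36 N/mm
F = k·δ = 14.36 × 2.93 = 42.074 N

42.1 N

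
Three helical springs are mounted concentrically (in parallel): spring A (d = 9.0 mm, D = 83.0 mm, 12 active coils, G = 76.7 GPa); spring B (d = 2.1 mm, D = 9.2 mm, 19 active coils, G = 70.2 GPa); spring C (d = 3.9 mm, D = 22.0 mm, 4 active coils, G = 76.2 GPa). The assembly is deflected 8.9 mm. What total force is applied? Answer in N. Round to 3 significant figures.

645 N

k_A = Gd⁴/(8D³N_a) = (76.7×10³)(9.0⁴)/(8·83.0³·12) = 9.1677 N/mm
k_B = Gd⁴/(8D³N_a) = (70.2×10³)(2.1⁴)/(8·9.2³·19) = 11.535 N/mm
k_C = Gd⁴/(8D³N_a) = (76.2×10³)(3.9⁴)/(8·22.0³·4) = 51.736 N/mm
Parallel: k_eq = 9.1677 + 11.535 + 51.736 = 72.439 N/mm
F = k_eq·δ = 72.439·8.9 = 644.7 N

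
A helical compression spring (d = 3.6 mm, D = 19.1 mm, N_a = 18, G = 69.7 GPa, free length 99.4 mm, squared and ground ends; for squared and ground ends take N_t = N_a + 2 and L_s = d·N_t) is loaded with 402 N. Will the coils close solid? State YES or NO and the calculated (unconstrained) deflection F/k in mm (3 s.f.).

YES, δ = 34.5 mm

k = Gd⁴/(8D³N_a) = (69.7×10³)(3.6⁴)/(8·19.1³·18) = 11.668 N/mm
N_t = 20; L_s = 3.6·20 = 72 mm; δ_solid = L₀ − L_s = 99.4 − 72 = 27.4 mm
δ = F/k = 402/11.668 = 34.454 mm
δ ≥ δ_solid → spring goes solid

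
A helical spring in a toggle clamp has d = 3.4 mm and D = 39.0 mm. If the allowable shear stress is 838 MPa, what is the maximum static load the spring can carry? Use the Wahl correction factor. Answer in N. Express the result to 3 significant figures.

295 N

C = D/d = 39.0/3.4 = 11.4706
K_W = (4C−1)/(4C−4) + 0.615/C = 44.882/41.882 + 0.0536 = 1.1252
τ_max = K·8FD/(πd³) → F_max = τ_allow·πd³/(8DK)
F_max = 838·π·3.4³/(8·39.0·1.1252) = 1.0347e+05/351.08 = 294.73 N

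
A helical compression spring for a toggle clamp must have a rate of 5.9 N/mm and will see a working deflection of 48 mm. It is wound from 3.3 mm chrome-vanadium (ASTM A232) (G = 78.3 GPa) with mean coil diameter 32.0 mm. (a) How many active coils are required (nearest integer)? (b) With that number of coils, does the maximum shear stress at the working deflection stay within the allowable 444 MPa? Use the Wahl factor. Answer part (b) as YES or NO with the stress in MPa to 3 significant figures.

(a) 6 coils; (b) NO, τ_max = 739 MPa

N_a = Gd⁴/(8D³k) = (78.3×10³)(3.3⁴)/(8·32.0³·5.9) = 6.004 → N_a = 6
Actual rate k = Gd⁴/(8D³·6) = 5.9037 N/mm
Working load F = kδ = 5.9037·48 = 283.38 N
C = 32.0/3.3 = 9.6970; K_W = (4C−1)/(4C−4)+0.615/C = 1.1497
τ_max = K_W·8FD/(πd³) = 1.1497·642.56 = 738.73 MPa
τ_max > 444 MPa → exceeds allowable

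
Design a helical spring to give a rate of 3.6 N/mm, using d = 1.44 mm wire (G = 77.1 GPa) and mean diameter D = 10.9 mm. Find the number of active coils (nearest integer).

9

N_a = Gd⁴/(8D³k) = (77.1×10³ × 1.44⁴)/(8 × 10.9³ × 3.6)
    = 331516 / 37296.8 = 8.889 → 9 coils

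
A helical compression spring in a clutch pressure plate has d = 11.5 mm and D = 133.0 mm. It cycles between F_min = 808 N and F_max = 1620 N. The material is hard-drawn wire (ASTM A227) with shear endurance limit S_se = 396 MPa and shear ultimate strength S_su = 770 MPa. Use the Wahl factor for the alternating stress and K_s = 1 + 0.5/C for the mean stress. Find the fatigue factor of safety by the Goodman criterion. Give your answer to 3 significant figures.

1.61

C = D/d = 133.0/11.5 = 11.5652; K_W = (4C−1)/(4C−4)+0.615/C = 1.1242; K_s = 1+0.5/C = 1.0432
F_a = (F_max−F_min)/2 = 406 N; F_m = (F_max+F_min)/2 = 1214 N
τ_a = K_W·8F_aD/(πd³) = 1.1242 × 90.412 = 101.64 MPa
τ_m = K_s·8F_mD/(πd³) = 1.0432 × 270.34 = 282.03 MPa
Goodman: 1/n_f = τ_a/S_se + τ_m/S_su = 101.64/396 + 282.03/770 = 0.25666 + 0.36628 = 0.62294
n_f = 1/0.62294 = 1.605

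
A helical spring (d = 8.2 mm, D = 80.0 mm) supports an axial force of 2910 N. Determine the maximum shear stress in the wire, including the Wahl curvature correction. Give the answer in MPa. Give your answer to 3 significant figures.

1240 MPa

Spring index C = D/d = 80.0/8.2 = 9.7561
K_W = (4C−1)/(4C−4) + 0.615/C = 38.024/35.024 + 0.0630 = 1.1487
τ₀ = 8FD/(πd³) = 8·2910·80.0/(π·8.2³) = 1.8624e+06/1732.2 = 1075.2 MPa
τ_max = K·τ₀ = 1.1487 × 1075.2 = 1235.1 MPa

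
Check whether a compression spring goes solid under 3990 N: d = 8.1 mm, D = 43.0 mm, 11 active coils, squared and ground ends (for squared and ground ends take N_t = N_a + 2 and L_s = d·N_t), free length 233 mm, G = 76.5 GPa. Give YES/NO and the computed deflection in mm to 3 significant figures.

NO, δ = 84.8 mm

k = Gd⁴/(8D³N_a) = (76.5×10³)(8.1⁴)/(8·43.0³·11) = 47.067 N/mm
N_t = 13; L_s = 8.1·13 = 105.3 mm; δ_solid = L₀ − L_s = 233 − 105.3 = 127.7 mm
δ = F/k = 3990/47.067 = 84.773 mm
δ < δ_solid → spring does not go solid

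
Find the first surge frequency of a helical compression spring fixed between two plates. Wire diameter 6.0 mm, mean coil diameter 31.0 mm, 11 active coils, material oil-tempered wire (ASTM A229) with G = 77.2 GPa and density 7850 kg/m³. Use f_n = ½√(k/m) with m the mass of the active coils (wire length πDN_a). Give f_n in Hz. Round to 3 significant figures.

200 Hz

k = Gd⁴/(8D³N_a) = (77.2×10³)(6.0⁴)/(8·31.0³·11) = 38.164 N/mm = 38164 N/m
Wire length L = πDN_a = π·31.0·11 = 1071.3 mm
m = ρ·(πd²/4)·L = 7850 × 28.274×10⁻⁶ m² × 1.0713 m = 0.23778 kg
f_n = ½√(k/m) = 0.5·√(38164/0.23778) = 0.5·√(1.605e+05) = 200.32 Hz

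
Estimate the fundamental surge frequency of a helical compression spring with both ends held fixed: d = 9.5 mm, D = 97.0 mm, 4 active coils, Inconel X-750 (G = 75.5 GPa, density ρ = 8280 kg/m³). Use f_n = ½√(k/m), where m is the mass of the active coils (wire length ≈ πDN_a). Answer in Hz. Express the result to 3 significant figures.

85.8 Hz

k = Gd⁴/(8D³N_a) = (75.5×10³)(9.5⁴)/(8·97.0³·4) = 21.056 N/mm = 21056 N/m
Wire length L = πDN_a = π·97.0·4 = 1218.9 mm
m = ρ·(πd²/4)·L = 8280 × 70.882×10⁻⁶ m² × 1.2189 m = 0.7154 kg
f_n = ½√(k/m) = 0.5·√(21056/0.7154) = 0.5·√(29433) = 85.78 Hz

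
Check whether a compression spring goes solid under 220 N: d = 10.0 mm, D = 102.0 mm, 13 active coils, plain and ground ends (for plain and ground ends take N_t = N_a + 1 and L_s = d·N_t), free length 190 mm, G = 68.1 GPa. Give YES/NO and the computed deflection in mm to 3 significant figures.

k = Gd⁴/(8D³N_a) = (68.1×10³)(10.0⁴)/(8·102.0³·13) = 6.1704 N/mm
N_t = 14; L_s = 10.0·14 = 140 mm; δ_solid = L₀ − L_s = 190 − 140 = 50 mm
δ = F/k = 220/6.1704 = 35.654 mm
δ < δ_solid → spring does not go solid

NO, δ = 35.7 mm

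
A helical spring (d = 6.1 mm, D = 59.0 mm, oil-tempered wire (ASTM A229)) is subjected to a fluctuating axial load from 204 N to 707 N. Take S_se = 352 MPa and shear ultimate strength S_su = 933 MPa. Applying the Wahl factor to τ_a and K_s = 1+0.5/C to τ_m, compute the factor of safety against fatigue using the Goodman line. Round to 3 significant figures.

C = D/d = 59.0/6.1 = 9.6721; K_W = (4C−1)/(4C−4)+0.615/C = 1.1501; K_s = 1+0.5/C = 1.0517
F_a = (F_max−F_min)/2 = 251.5 N; F_m = (F_max+F_min)/2 = 455.5 N
τ_a = K_W·8F_aD/(πd³) = 1.1501 × 166.47 = 191.45 MPa
τ_m = K_s·8F_mD/(πd³) = 1.0517 × 301.5 = 317.09 MPa
Goodman: 1/n_f = τ_a/S_se + τ_m/S_su = 191.45/352 + 317.09/933 = 0.54390 + 0.33986 = 0.88376
n_f = 1/0.88376 = 1.132

1.13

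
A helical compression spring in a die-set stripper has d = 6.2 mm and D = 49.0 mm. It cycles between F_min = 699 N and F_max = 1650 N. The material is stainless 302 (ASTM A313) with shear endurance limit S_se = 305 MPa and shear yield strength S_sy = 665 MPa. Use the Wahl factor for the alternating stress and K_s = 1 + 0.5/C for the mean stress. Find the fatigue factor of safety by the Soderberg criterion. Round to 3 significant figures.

C = D/d = 49.0/6.2 = 7.9032; K_W = (4C−1)/(4C−4)+0.615/C = 1.1865; K_s = 1+0.5/C = 1.0633
F_a = (F_max−F_min)/2 = 475.5 N; F_m = (F_max+F_min)/2 = 1174.5 N
τ_a = K_W·8F_aD/(πd³) = 1.1865 × 248.95 = 295.37 MPa
τ_m = K_s·8F_mD/(πd³) = 1.0633 × 614.91 = 653.82 MPa
Soderberg: 1/n_f = τ_a/S_se + τ_m/S_sy = 295.37/305 + 653.82/665 = 0.96842 + 0.98318 = 1.9516
n_f = 1/1.9516 = 0.5124

0.512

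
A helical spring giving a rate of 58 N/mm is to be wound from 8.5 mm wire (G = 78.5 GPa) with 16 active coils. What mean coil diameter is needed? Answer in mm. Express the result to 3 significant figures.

38.1 mm

D = (Gd⁴/(8N_a·k))^(1/3) = (78.5×10³·8.5⁴/(8·16·58))^(1/3)
  = (55196)^(1/3) = 38.0746 mm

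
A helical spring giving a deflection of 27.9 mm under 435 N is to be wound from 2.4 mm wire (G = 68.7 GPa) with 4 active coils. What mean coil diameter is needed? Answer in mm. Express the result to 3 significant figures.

16.6 mm

Required rate k = F/δ = 435/27.9 = 15.591 N/mm
D = (Gd⁴/(8N_a·k))^(1/3) = (68.7×10³·2.4⁴/(8·4·15.591))^(1/3)
  = (4568.43)^(1/3) = 16.5929 mm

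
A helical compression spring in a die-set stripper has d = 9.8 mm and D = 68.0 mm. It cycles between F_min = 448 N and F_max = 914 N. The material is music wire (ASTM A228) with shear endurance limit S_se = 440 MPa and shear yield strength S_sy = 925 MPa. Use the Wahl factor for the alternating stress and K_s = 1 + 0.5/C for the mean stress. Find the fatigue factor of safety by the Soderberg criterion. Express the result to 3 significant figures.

C = D/d = 68.0/9.8 = 6.9388; K_W = (4C−1)/(4C−4)+0.615/C = 1.2149; K_s = 1+0.5/C = 1.0721
F_a = (F_max−F_min)/2 = 233 N; F_m = (F_max+F_min)/2 = 681 N
τ_a = K_W·8F_aD/(πd³) = 1.2149 × 42.867 = 52.08 MPa
τ_m = K_s·8F_mD/(πd³) = 1.0721 × 125.29 = 134.32 MPa
Soderberg: 1/n_f = τ_a/S_se + τ_m/S_sy = 52.08/440 + 134.32/925 = 0.11836 + 0.14521 = 0.26357
n_f = 1/0.26357 = 3.794

3.79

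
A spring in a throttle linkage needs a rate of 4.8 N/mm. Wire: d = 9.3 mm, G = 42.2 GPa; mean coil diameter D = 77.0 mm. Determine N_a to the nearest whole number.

N_a = Gd⁴/(8D³k) = (42.2×10³ × 9.3⁴)/(8 × 77.0³ × 4.8)
    = 3.15678e+08 / 1.75309e+07 = 18.01 → 18 coils

18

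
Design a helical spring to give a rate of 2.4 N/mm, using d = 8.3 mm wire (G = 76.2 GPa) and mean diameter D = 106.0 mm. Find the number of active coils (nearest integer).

16

N_a = Gd⁴/(8D³k) = (76.2×10³ × 8.3⁴)/(8 × 106.0³ × 2.4)
    = 3.61632e+08 / 2.28675e+07 = 15.81 → 16 coils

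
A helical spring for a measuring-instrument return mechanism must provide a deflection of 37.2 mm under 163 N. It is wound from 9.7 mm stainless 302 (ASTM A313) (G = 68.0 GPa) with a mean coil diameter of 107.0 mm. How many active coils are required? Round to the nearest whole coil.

14

Required rate k = F/δ = 163/37.2 = 4.3817 N/mm
N_a = Gd⁴/(8D³k) = (68.0×10³ × 9.7⁴)/(8 × 107.0³ × 4.3817)
    = 6.01999e+08 / 4.29424e+07 = 14.02 → 14 coils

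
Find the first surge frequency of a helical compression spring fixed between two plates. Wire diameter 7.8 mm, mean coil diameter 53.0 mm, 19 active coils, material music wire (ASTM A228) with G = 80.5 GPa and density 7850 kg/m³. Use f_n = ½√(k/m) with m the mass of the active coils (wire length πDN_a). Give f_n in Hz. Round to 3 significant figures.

k = Gd⁴/(8D³N_a) = (80.5×10³)(7.8⁴)/(8·53.0³·19) = 13.167 N/mm = 13167 N/m
Wire length L = πDN_a = π·53.0·19 = 3163.6 mm
m = ρ·(πd²/4)·L = 7850 × 47.784×10⁻⁶ m² × 3.1636 m = 1.1867 kg
f_n = ½√(k/m) = 0.5·√(13167/1.1867) = 0.5·√(11096) = 52.669 Hz

52.7 Hz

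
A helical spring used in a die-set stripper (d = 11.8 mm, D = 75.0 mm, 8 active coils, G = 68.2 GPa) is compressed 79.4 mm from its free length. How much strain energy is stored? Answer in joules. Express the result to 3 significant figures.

k = Gd⁴/(8D³N_a) = (68.2×10³)(11.8⁴)/(8·75.0³·8) = 48.972 N/mm
U = ½kδ² = 0.5 × 48.972 × 79.4² = 1.5437e+05 N·mm = 154.37 J

154 J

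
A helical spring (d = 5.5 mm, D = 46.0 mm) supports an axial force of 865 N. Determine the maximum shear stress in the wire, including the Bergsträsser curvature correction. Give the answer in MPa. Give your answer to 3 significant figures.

Spring index C = D/d = 46.0/5.5 = 8.3636
K_B = (4C+2)/(4C−3) = 35.455/30.455 = 1.1642
τ₀ = 8FD/(πd³) = 8·865·46.0/(π·5.5³) = 318320/522.68 = 609.01 MPa
τ_max = K·τ₀ = 1.1642 × 609.01 = 709 MPa

709 MPa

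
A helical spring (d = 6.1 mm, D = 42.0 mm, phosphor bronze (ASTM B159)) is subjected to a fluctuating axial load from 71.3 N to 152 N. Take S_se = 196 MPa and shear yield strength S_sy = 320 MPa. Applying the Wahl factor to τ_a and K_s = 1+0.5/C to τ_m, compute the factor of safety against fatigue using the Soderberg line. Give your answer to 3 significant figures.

3.40

C = D/d = 42.0/6.1 = 6.8852; K_W = (4C−1)/(4C−4)+0.615/C = 1.2168; K_s = 1+0.5/C = 1.0726
F_a = (F_max−F_min)/2 = 40.35 N; F_m = (F_max+F_min)/2 = 111.65 N
τ_a = K_W·8F_aD/(πd³) = 1.2168 × 19.013 = 23.134 MPa
τ_m = K_s·8F_mD/(πd³) = 1.0726 × 52.609 = 56.429 MPa
Soderberg: 1/n_f = τ_a/S_se + τ_m/S_sy = 23.134/196 + 56.429/320 = 0.11803 + 0.17634 = 0.29437
n_f = 1/0.29437 = 3.397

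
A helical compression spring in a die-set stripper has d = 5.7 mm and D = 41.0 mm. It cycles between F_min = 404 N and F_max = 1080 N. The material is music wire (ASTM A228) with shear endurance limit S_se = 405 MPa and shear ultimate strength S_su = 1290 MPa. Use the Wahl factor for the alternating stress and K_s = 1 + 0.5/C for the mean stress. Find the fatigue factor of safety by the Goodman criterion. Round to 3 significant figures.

1.09

C = D/d = 41.0/5.7 = 7.1930; K_W = (4C−1)/(4C−4)+0.615/C = 1.2066; K_s = 1+0.5/C = 1.0695
F_a = (F_max−F_min)/2 = 338 N; F_m = (F_max+F_min)/2 = 742 N
τ_a = K_W·8F_aD/(πd³) = 1.2066 × 190.55 = 229.92 MPa
τ_m = K_s·8F_mD/(πd³) = 1.0695 × 418.31 = 447.39 MPa
Goodman: 1/n_f = τ_a/S_se + τ_m/S_su = 229.92/405 + 447.39/1290 = 0.56771 + 0.34682 = 0.91453
n_f = 1/0.91453 = 1.093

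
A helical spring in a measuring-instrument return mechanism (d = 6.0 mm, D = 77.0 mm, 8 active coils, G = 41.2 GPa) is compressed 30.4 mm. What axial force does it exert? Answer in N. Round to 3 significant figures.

k = Gd⁴/(8D³N_a) = (41.2×10³)(6.0⁴)/(8·77.0³·8) = 1.8275 N/mm
F = k·δ = 1.8275 × 30.4 = 55.555 N

55.6 N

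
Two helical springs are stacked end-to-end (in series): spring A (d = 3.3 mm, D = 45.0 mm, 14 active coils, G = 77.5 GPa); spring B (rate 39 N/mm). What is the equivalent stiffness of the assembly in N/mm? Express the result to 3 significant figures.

0.880 N/mm

k_A = Gd⁴/(8D³N_a) = (77.5×10³)(3.3⁴)/(8·45.0³·14) = 0.90054 N/mm
Series: 1/k_eq = 1/0.90054 + 1/39 = 1.1361; k_eq = 0.88021 N/mm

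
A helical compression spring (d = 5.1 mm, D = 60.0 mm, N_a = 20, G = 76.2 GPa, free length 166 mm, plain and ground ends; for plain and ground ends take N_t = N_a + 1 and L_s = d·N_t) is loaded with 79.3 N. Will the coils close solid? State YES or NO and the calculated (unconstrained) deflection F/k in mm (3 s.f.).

NO, δ = 53.2 mm

k = Gd⁴/(8D³N_a) = (76.2×10³)(5.1⁴)/(8·60.0³·20) = 1.4916 N/mm
N_t = 21; L_s = 5.1·21 = 107.1 mm; δ_solid = L₀ − L_s = 166 − 107.1 = 58.9 mm
δ = F/k = 79.3/1.4916 = 53.163 mm
δ < δ_solid → spring does not go solid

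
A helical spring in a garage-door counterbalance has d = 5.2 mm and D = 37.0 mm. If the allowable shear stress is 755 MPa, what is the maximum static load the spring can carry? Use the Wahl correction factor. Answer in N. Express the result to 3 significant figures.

C = D/d = 37.0/5.2 = 7.1154
K_W = (4C−1)/(4C−4) + 0.615/C = 27.462/24.462 + 0.0864 = 1.2091
τ_max = K·8FD/(πd³) → F_max = τ_allow·πd³/(8DK)
F_max = 755·π·5.2³/(8·37.0·1.2091) = 3.3351e+05/357.89 = 931.88 N

932 N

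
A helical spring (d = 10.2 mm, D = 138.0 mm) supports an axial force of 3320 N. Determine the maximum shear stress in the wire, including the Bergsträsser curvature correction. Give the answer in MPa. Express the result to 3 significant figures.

1210 MPa

Spring index C = D/d = 138.0/10.2 = 13.5294
K_B = (4C+2)/(4C−3) = 56.118/51.118 = 1.0978
τ₀ = 8FD/(πd³) = 8·3320·138.0/(π·10.2³) = 3.66528e+06/3333.9 = 1099.4 MPa
τ_max = K·τ₀ = 1.0978 × 1099.4 = 1206.9 MPa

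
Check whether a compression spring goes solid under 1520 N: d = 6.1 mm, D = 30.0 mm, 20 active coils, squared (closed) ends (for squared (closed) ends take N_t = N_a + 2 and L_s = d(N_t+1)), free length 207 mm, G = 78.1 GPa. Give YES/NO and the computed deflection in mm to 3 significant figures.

NO, δ = 60.7 mm

k = Gd⁴/(8D³N_a) = (78.1×10³)(6.1⁴)/(8·30.0³·20) = 25.031 N/mm
N_t = 22; L_s = 6.1·23 = 140.3 mm; δ_solid = L₀ − L_s = 207 − 140.3 = 66.7 mm
δ = F/k = 1520/25.031 = 60.724 mm
δ < δ_solid → spring does not go solid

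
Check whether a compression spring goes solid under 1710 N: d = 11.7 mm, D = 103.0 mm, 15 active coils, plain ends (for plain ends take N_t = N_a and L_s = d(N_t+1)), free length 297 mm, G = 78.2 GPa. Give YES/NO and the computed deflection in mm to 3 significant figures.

YES, δ = 153 mm

k = Gd⁴/(8D³N_a) = (78.2×10³)(11.7⁴)/(8·103.0³·15) = 11.175 N/mm
N_t = 15; L_s = 11.7·16 = 187.2 mm; δ_solid = L₀ − L_s = 297 − 187.2 = 109.8 mm
δ = F/k = 1710/11.175 = 153.02 mm
δ ≥ δ_solid → spring goes solid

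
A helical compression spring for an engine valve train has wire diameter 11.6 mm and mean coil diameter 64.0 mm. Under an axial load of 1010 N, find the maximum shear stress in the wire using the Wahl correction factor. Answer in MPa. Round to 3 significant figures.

Spring index C = D/d = 64.0/11.6 = 5.5172
K_W = (4C−1)/(4C−4) + 0.615/C = 21.069/18.069 + 0.1115 = 1.2775
τ₀ = 8FD/(πd³) = 8·1010·64.0/(π·11.6³) = 517120/4903.7 = 105.46 MPa
τ_max = K·τ₀ = 1.2775 × 105.46 = 134.72 MPa

135 MPa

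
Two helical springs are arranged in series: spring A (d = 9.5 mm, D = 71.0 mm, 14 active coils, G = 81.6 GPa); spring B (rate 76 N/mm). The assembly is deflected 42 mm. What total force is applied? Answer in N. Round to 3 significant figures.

k_A = Gd⁴/(8D³N_a) = (81.6×10³)(9.5⁴)/(8·71.0³·14) = 16.58 N/mm
Series: 1/k_eq = 1/16.58 + 1/76 = 0.073471; k_eq = 13.611 N/mm
F = k_eq·δ = 13.611·42 = 571.66 N

572 N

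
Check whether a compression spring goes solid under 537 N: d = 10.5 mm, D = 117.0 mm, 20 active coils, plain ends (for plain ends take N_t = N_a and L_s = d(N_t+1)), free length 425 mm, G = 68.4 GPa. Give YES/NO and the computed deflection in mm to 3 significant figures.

NO, δ = 166 mm

k = Gd⁴/(8D³N_a) = (68.4×10³)(10.5⁴)/(8·117.0³·20) = 3.2444 N/mm
N_t = 20; L_s = 10.5·21 = 220.5 mm; δ_solid = L₀ − L_s = 425 − 220.5 = 204.5 mm
δ = F/k = 537/3.2444 = 165.52 mm
δ < δ_solid → spring does not go solid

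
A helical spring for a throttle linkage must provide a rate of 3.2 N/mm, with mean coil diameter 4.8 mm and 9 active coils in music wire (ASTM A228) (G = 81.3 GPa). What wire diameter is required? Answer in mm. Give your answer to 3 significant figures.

0.748 mm

d = (8D³N_a·k / G)^(1/4) = (8·4.8³·9·3.2 / (81.3×10³))^0.25
  = (0.31341)^0.25 = 0.7482 mm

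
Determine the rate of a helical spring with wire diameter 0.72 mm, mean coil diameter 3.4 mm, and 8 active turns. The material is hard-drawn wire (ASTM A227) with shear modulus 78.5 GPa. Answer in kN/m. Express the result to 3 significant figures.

8.39 kN/m

k = Gd⁴/(8D³N_a) = (78.5×10³ × 0.72⁴) / (8 × 3.4³ × 8)
  = 21096 / 2515.46 = 8.3865 N/mm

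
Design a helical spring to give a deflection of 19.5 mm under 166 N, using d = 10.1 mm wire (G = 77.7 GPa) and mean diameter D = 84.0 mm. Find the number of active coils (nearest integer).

20

Required rate k = F/δ = 166/19.5 = 8.5128 N/mm
N_a = Gd⁴/(8D³k) = (77.7×10³ × 10.1⁴)/(8 × 84.0³ × 8.5128)
    = 8.08549e+08 / 4.03647e+07 = 20.03 → 20 coils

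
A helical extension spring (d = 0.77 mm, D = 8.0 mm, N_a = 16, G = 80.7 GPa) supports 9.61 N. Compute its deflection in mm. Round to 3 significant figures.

k = Gd⁴/(8D³N_a) = (80.7×10³)(0.77⁴)/(8·8.0³·16) = 0.43287 N/mm
δ = F/k = 9.61 / 0.43287 = 22.201 mm

22.2 mm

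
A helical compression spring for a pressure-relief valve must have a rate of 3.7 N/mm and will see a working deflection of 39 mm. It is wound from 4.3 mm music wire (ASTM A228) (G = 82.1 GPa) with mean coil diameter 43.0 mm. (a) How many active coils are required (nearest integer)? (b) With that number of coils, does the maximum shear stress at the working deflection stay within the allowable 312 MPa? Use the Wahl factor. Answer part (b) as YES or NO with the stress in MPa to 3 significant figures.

N_a = Gd⁴/(8D³k) = (82.1×10³)(4.3⁴)/(8·43.0³·3.7) = 11.93 → N_a = 12
Actual rate k = Gd⁴/(8D³·12) = 3.6774 N/mm
Working load F = kδ = 3.6774·39 = 143.42 N
C = 43.0/4.3 = 10.0000; K_W = (4C−1)/(4C−4)+0.615/C = 1.1448
τ_max = K_W·8FD/(πd³) = 1.1448·197.52 = 226.13 MPa
τ_max ≤ 312 MPa → acceptable

(a) 12 coils; (b) YES, τ_max = 226 MPa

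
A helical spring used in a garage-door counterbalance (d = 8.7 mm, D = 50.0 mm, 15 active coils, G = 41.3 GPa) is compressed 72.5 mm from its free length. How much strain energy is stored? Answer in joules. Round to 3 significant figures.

k = Gd⁴/(8D³N_a) = (41.3×10³)(8.7⁴)/(8·50.0³·15) = 15.774 N/mm
U = ½kδ² = 0.5 × 15.774 × 72.5² = 41455 N·mm = 41.455 J

41.5 J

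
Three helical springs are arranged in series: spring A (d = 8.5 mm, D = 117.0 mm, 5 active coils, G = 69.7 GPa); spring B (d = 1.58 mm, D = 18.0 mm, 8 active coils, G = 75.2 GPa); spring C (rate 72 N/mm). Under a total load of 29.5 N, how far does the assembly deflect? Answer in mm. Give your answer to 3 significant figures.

k_A = Gd⁴/(8D³N_a) = (69.7×10³)(8.5⁴)/(8·117.0³·5) = 5.6792 N/mm
k_B = Gd⁴/(8D³N_a) = (75.2×10³)(1.58⁴)/(8·18.0³·8) = 1.2556 N/mm
Series: 1/k_eq = 1/5.6792 + 1/1.2556 + 1/72 = 0.98641; k_eq = 1.0138 N/mm
δ = F/k_eq = 29.5/1.0138 = 29.099 mm

29.1 mm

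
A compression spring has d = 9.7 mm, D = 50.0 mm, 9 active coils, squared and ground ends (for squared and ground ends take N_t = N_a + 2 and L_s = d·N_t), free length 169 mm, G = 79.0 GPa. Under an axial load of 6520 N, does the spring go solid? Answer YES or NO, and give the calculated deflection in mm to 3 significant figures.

k = Gd⁴/(8D³N_a) = (79.0×10³)(9.7⁴)/(8·50.0³·9) = 77.709 N/mm
N_t = 11; L_s = 9.7·11 = 106.7 mm; δ_solid = L₀ − L_s = 169 − 106.7 = 62.3 mm
δ = F/k = 6520/77.709 = 83.903 mm
δ ≥ δ_solid → spring goes solid

YES, δ = 83.9 mm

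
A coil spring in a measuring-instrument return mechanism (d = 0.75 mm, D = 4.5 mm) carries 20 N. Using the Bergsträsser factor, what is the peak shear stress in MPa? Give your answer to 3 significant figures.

Spring index C = D/d = 4.5/0.75 = 6.0000
K_B = (4C+2)/(4C−3) = 26.000/21.000 = 1.2381
τ₀ = 8FD/(πd³) = 8·20·4.5/(π·0.75³) = 720/1.3254 = 543.25 MPa
τ_max = K·τ₀ = 1.2381 × 543.25 = 672.59 MPa

673 MPa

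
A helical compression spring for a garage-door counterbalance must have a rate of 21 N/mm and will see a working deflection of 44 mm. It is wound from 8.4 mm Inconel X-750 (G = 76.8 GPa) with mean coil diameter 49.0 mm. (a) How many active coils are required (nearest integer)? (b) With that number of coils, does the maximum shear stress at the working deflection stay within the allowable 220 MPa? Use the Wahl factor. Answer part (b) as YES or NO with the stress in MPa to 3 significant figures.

(a) 19 coils; (b) NO, τ_max = 250 MPa

N_a = Gd⁴/(8D³k) = (76.8×10³)(8.4⁴)/(8·49.0³·21) = 19.35 → N_a = 19
Actual rate k = Gd⁴/(8D³·19) = 21.382 N/mm
Working load F = kδ = 21.382·44 = 940.8 N
C = 49.0/8.4 = 5.8333; K_W = (4C−1)/(4C−4)+0.615/C = 1.2606
τ_max = K_W·8FD/(πd³) = 1.2606·198.06 = 249.68 MPa
τ_max > 220 MPa → exceeds allowable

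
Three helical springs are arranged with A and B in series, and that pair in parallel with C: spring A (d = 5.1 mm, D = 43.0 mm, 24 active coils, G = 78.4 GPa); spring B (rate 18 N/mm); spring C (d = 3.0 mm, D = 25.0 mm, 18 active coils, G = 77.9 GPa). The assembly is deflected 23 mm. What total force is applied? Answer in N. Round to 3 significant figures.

k_A = Gd⁴/(8D³N_a) = (78.4×10³)(5.1⁴)/(8·43.0³·24) = 3.4745 N/mm
k_C = Gd⁴/(8D³N_a) = (77.9×10³)(3.0⁴)/(8·25.0³·18) = 2.8044 N/mm
Springs A,B series: k_AB = 1/(1/3.4745+1/18) = 2.9123 N/mm; parallel with C: k_eq = 2.9123+2.8044 = 5.7167 N/mm
F = k_eq·δ = 5.7167·23 = 131.48 N

131 N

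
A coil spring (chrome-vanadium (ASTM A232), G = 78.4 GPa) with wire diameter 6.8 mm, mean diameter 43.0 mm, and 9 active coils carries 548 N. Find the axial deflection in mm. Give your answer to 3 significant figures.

18.7 mm

k = Gd⁴/(8D³N_a) = (78.4×10³)(6.8⁴)/(8·43.0³·9) = 29.283 N/mm
δ = F/k = 548 / 29.283 = 18.714 mm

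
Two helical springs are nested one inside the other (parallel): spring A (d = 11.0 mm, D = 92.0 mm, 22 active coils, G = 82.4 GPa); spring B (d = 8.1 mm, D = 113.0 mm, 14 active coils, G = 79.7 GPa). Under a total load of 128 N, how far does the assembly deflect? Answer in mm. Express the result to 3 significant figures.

k_A = Gd⁴/(8D³N_a) = (82.4×10³)(11.0⁴)/(8·92.0³·22) = 8.8028 N/mm
k_B = Gd⁴/(8D³N_a) = (79.7×10³)(8.1⁴)/(8·113.0³·14) = 2.123 N/mm
Parallel: k_eq = 8.8028 + 2.123 = 10.926 N/mm
δ = F/k_eq = 128/10.926 = 11.715 mm

11.7 mm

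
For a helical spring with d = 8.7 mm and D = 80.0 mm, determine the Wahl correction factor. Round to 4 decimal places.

C = D/d = 80.0/8.7 = 9.1954
K_W = (4C−1)/(4C−4) + 0.615/C = 35.782/32.782 + 0.0669 = 1.1584

1.1584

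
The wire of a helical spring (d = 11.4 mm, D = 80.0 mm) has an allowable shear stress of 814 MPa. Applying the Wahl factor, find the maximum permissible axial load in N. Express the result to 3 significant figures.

C = D/d = 80.0/11.4 = 7.0175
K_W = (4C−1)/(4C−4) + 0.615/C = 27.070/24.070 + 0.0876 = 1.2123
τ_max = K·8FD/(πd³) → F_max = τ_allow·πd³/(8DK)
F_max = 814·π·11.4³/(8·80.0·1.2123) = 3.7887e+06/775.85 = 4883.2 N

4880 N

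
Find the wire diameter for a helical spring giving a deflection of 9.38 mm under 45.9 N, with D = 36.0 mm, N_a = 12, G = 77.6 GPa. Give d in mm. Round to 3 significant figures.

Required rate k = F/δ = 45.9/9.38 = 4.8934 N/mm
d = (8D³N_a·k / G)^(1/4) = (8·36.0³·12·4.8934 / (77.6×10³))^0.25
  = (282.44)^0.25 = 4.0995 mm

4.10 mm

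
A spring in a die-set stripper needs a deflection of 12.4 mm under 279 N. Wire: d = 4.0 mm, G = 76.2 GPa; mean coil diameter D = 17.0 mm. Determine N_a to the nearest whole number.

Required rate k = F/δ = 279/12.4 = 22.5 N/mm
N_a = Gd⁴/(8D³k) = (76.2×10³ × 4.0⁴)/(8 × 17.0³ × 22.5)
    = 1.95072e+07 / 884340 = 22.06 → 22 coils

22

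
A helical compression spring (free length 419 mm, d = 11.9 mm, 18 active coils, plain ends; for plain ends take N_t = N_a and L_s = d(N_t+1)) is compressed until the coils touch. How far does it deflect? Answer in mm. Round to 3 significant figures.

193 mm

N_t = 18; L_s = 11.9·19 = 226.1 mm
δ_solid = L₀ − L_s = 419 − 226.1 = 192.9 mm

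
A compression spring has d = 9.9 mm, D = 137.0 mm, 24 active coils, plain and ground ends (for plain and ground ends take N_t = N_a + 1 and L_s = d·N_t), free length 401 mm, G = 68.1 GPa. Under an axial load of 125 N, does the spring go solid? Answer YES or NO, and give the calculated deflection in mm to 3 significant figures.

k = Gd⁴/(8D³N_a) = (68.1×10³)(9.9⁴)/(8·137.0³·24) = 1.325 N/mm
N_t = 25; L_s = 9.9·25 = 247.5 mm; δ_solid = L₀ − L_s = 401 − 247.5 = 153.5 mm
δ = F/k = 125/1.325 = 94.338 mm
δ < δ_solid → spring does not go solid

NO, δ = 94.3 mm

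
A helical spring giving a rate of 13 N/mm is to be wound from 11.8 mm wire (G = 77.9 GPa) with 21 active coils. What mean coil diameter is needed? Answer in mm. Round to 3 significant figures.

D = (Gd⁴/(8N_a·k))^(1/3) = (77.9×10³·11.8⁴/(8·21·13))^(1/3)
  = (691533)^(1/3) = 88.4309 mm

88.4 mm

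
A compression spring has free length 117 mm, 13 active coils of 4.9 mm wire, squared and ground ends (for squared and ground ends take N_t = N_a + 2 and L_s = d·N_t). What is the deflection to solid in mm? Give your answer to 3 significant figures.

N_t = 15; L_s = 4.9·15 = 73.5 mm
δ_solid = L₀ − L_s = 117 − 73.5 = 43.5 mm

43.5 mm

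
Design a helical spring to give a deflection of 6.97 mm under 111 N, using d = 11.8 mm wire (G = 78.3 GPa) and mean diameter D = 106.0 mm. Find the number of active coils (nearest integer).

10

Required rate k = F/δ = 111/6.97 = 15.925 N/mm
N_a = Gd⁴/(8D³k) = (78.3×10³ × 11.8⁴)/(8 × 106.0³ × 15.925)
    = 1.51806e+09 / 1.51739e+08 = 10 → 10 coils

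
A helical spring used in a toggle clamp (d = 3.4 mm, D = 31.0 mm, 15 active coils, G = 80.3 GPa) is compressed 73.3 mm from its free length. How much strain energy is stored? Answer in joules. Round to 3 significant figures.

k = Gd⁴/(8D³N_a) = (80.3×10³)(3.4⁴)/(8·31.0³·15) = 3.0017 N/mm
U = ½kδ² = 0.5 × 3.0017 × 73.3² = 8063.9 N·mm = 8.0639 J

8.06 J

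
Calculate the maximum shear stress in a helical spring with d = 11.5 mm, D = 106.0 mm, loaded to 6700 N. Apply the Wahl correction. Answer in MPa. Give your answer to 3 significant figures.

Spring index C = D/d = 106.0/11.5 = 9.2174
K_W = (4C−1)/(4C−4) + 0.615/C = 35.870/32.870 + 0.0667 = 1.1580
τ₀ = 8FD/(πd³) = 8·6700·106.0/(π·11.5³) = 5.6816e+06/4778 = 1189.1 MPa
τ_max = K·τ₀ = 1.1580 × 1189.1 = 1377 MPa

1380 MPa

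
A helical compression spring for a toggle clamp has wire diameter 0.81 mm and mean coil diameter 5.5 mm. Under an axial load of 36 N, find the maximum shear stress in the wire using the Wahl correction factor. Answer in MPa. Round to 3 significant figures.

Spring index C = D/d = 5.5/0.81 = 6.7901
K_W = (4C−1)/(4C−4) + 0.615/C = 26.160/23.160 + 0.0906 = 1.2201
τ₀ = 8FD/(πd³) = 8·36·5.5/(π·0.81³) = 1584/1.6696 = 948.75 MPa
τ_max = K·τ₀ = 1.2201 × 948.75 = 1157.6 MPa

1160 MPa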